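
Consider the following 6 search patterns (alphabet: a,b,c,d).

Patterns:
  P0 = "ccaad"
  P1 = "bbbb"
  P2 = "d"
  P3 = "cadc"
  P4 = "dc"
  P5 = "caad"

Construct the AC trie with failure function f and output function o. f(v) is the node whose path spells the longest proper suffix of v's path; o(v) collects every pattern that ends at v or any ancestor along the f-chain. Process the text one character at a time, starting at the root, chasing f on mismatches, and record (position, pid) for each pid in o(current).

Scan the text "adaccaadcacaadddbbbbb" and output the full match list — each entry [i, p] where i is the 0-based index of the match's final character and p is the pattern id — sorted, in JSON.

Construct AC machine:
Trie (insert patterns):
  0='ε' goto b→6 c→1 d→10
  1='c' goto a→11 c→2
  2='cc' goto a→3
  3='cca' goto a→4
  4='ccaa' goto d→5
  5='ccaad' goto ·  [P0 ends]
  6='b' goto b→7
  7='bb' goto b→8
  8='bbb' goto b→9
  9='bbbb' goto ·  [P1 ends]
  10='d' goto c→14  [P2 ends]
  11='ca' goto a→15 d→12
  12='cad' goto c→13
  13='cadc' goto ·  [P3 ends]
  14='dc' goto ·  [P4 ends]
  15='caa' goto d→16
  16='caad' goto ·  [P5 ends]

BFS fail/out derivation:
  fail(1) 'c': from fail(0)=0 chase 'c': 0 ⇒ 0;  out=∅∪out(0)=∅
  fail(6) 'b': from fail(0)=0 chase 'b': 0 ⇒ 0;  out=∅∪out(0)=∅
  fail(10) 'd': from fail(0)=0 chase 'd': 0 ⇒ 0;  out={2}∪out(0)={2}
  fail(2) 'cc': from fail(1)=0 chase 'c': 0 ⇒ 1;  out=∅∪out(1)=∅
  fail(7) 'bb': from fail(6)=0 chase 'b': 0 ⇒ 6;  out=∅∪out(6)=∅
  fail(11) 'ca': from fail(1)=0 chase 'a': 0 ⇒ 0;  out=∅∪out(0)=∅
  fail(14) 'dc': from fail(10)=0 chase 'c': 0 ⇒ 1;  out={4}∪out(1)={4}
  fail(3) 'cca': from fail(2)=1 chase 'a': 1 ⇒ 11;  out=∅∪out(11)=∅
  fail(8) 'bbb': from fail(7)=6 chase 'b': 6 ⇒ 7;  out=∅∪out(7)=∅
  fail(12) 'cad': from fail(11)=0 chase 'd': 0 ⇒ 10;  out=∅∪out(10)={2}
  fail(15) 'caa': from fail(11)=0 chase 'a': 0 ⇒ 0;  out=∅∪out(0)=∅
  fail(4) 'ccaa': from fail(3)=11 chase 'a': 11 ⇒ 15;  out=∅∪out(15)=∅
  fail(9) 'bbbb': from fail(8)=7 chase 'b': 7 ⇒ 8;  out={1}∪out(8)={1}
  fail(13) 'cadc': from fail(12)=10 chase 'c': 10 ⇒ 14;  out={3}∪out(14)={3,4}
  fail(16) 'caad': from fail(15)=0 chase 'd': 0 ⇒ 10;  out={5}∪out(10)={2,5}
  fail(5) 'ccaad': from fail(4)=15 chase 'd': 15 ⇒ 16;  out={0}∪out(16)={0,2,5}

Run:
[0] read 'a'  n0⇒n0
[1] read 'd'  n0⇒n10  emit P2@[1:1]
[2] read 'a'  n10⇒n0 (via fail)
[3] read 'c'  n0⇒n1
[4] read 'c'  n1⇒n2
[5] read 'a'  n2⇒n3
[6] read 'a'  n3⇒n4
[7] read 'd'  n4⇒n5  emit P0@[3:7],P2@[7:7],P5@[4:7]
[8] read 'c'  n5⇒n14 (via fail)  emit P4@[7:8]
[9] read 'a'  n14⇒n11 (via fail)
[10] read 'c'  n11⇒n1 (via fail)
[11] read 'a'  n1⇒n11
[12] read 'a'  n11⇒n15
[13] read 'd'  n15⇒n16  emit P2@[13:13],P5@[10:13]
[14] read 'd'  n16⇒n10 (via fail)  emit P2@[14:14]
[15] read 'd'  n10⇒n10 (via fail)  emit P2@[15:15]
[16] read 'b'  n10⇒n6 (via fail)
[17] read 'b'  n6⇒n7
[18] read 'b'  n7⇒n8
[19] read 'b'  n8⇒n9  emit P1@[16:19]
[20] read 'b'  n9⇒n9 (via fail)  emit P1@[17:20]

Matches: [[1,2],[7,0],[7,2],[7,5],[8,4],[13,2],[13,5],[14,2],[15,2],[19,1],[20,1]]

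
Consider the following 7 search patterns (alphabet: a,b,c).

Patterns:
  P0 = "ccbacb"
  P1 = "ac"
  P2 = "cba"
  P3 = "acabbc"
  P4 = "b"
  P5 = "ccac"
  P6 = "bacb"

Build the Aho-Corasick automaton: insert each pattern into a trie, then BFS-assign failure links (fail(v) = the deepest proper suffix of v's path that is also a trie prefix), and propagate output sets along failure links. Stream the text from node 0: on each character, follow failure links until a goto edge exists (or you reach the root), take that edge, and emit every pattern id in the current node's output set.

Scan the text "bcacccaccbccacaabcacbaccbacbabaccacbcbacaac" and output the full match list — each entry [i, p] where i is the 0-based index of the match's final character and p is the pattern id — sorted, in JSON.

Build:
Trie (insert patterns):
  0='ε' goto a→7 b→15 c→1
  1='c' goto b→9 c→2
  2='cc' goto a→16 b→3
  3='ccb' goto a→4
  4='ccba' goto c→5
  5='ccbac' goto b→6
  6='ccbacb' goto ·  ←P0
  7='a' goto c→8
  8='ac' goto a→11  ←P1
  9='cb' goto a→10
  10='cba' goto ·  ←P2
  11='aca' goto b→12
  12='acab' goto b→13
  13='acabb' goto c→14
  14='acabbc' goto ·  ←P3
  15='b' goto a→18  ←P4
  16='cca' goto c→17
  17='ccac' goto ·  ←P5
  18='ba' goto c→19
  19='bac' goto b→20
  20='bacb' goto ·  ←P6

BFS fail/out derivation:
  fail(1) 'c': from fail(0)=0 chase 'c': 0 ⇒ 0;  out=∅∪out(0)=∅
  fail(7) 'a': from fail(0)=0 chase 'a': 0 ⇒ 0;  out=∅∪out(0)=∅
  fail(15) 'b': from fail(0)=0 chase 'b': 0 ⇒ 0;  out={4}∪out(0)={4}
  fail(2) 'cc': from fail(1)=0 chase 'c': 0 ⇒ 1;  out=∅∪out(1)=∅
  fail(8) 'ac': from fail(7)=0 chase 'c': 0 ⇒ 1;  out={1}∪out(1)={1}
  fail(9) 'cb': from fail(1)=0 chase 'b': 0 ⇒ 15;  out=∅∪out(15)={4}
  fail(18) 'ba': from fail(15)=0 chase 'a': 0 ⇒ 7;  out=∅∪out(7)=∅
  fail(3) 'ccb': from fail(2)=1 chase 'b': 1 ⇒ 9;  out=∅∪out(9)={4}
  fail(10) 'cba': from fail(9)=15 chase 'a': 15 ⇒ 18;  out={2}∪out(18)={2}
  fail(11) 'aca': from fail(8)=1 chase 'a': 1→0 ⇒ 7;  out=∅∪out(7)=∅
  fail(16) 'cca': from fail(2)=1 chase 'a': 1→0 ⇒ 7;  out=∅∪out(7)=∅
  fail(19) 'bac': from fail(18)=7 chase 'c': 7 ⇒ 8;  out=∅∪out(8)={1}
  fail(4) 'ccba': from fail(3)=9 chase 'a': 9 ⇒ 10;  out=∅∪out(10)={2}
  fail(12) 'acab': from fail(11)=7 chase 'b': 7→0 ⇒ 15;  out=∅∪out(15)={4}
  fail(17) 'ccac': from fail(16)=7 chase 'c': 7 ⇒ 8;  out={5}∪out(8)={1,5}
  fail(20) 'bacb': from fail(19)=8 chase 'b': 8→1 ⇒ 9;  out={6}∪out(9)={4,6}
  fail(5) 'ccbac': from fail(4)=10 chase 'c': 10→18 ⇒ 19;  out=∅∪out(19)={1}
  fail(13) 'acabb': from fail(12)=15 chase 'b': 15→0 ⇒ 15;  out=∅∪out(15)={4}
  fail(6) 'ccbacb': from fail(5)=19 chase 'b': 19 ⇒ 20;  out={0}∪out(20)={0,4,6}
  fail(14) 'acabbc': from fail(13)=15 chase 'c': 15→0 ⇒ 1;  out={3}∪out(1)={3}

Run:
[0] read 'b'  n0⇒n15  emit P4@[0:0]
[1] read 'c'  n15⇒n1 (fail-walked)
[2] read 'a'  n1⇒n7 (fail-walked)
[3] read 'c'  n7⇒n8  emit P1@[2:3]
[4] read 'c'  n8⇒n2 (fail-walked)
[5] read 'c'  n2⇒n2 (fail-walked)
[6] read 'a'  n2⇒n16
[7] read 'c'  n16⇒n17  emit P1@[6:7],P5@[4:7]
[8] read 'c'  n17⇒n2 (fail-walked)
[9] read 'b'  n2⇒n3  emit P4@[9:9]
[10] read 'c'  n3⇒n1 (fail-walked)
[11] read 'c'  n1⇒n2
[12] read 'a'  n2⇒n16
[13] read 'c'  n16⇒n17  emit P1@[12:13],P5@[10:13]
[14] read 'a'  n17⇒n11 (fail-walked)
[15] read 'a'  n11⇒n7 (fail-walked)
[16] read 'b'  n7⇒n15 (fail-walked)  emit P4@[16:16]
[17] read 'c'  n15⇒n1 (fail-walked)
[18] read 'a'  n1⇒n7 (fail-walked)
[19] read 'c'  n7⇒n8  emit P1@[18:19]
[20] read 'b'  n8⇒n9 (fail-walked)  emit P4@[20:20]
[21] read 'a'  n9⇒n10  emit P2@[19:21]
[22] read 'c'  n10⇒n19 (fail-walked)  emit P1@[21:22]
[23] read 'c'  n19⇒n2 (fail-walked)
[24] read 'b'  n2⇒n3  emit P4@[24:24]
[25] read 'a'  n3⇒n4  emit P2@[23:25]
[26] read 'c'  n4⇒n5  emit P1@[25:26]
[27] read 'b'  n5⇒n6  emit P0@[22:27],P4@[27:27],P6@[24:27]
[28] read 'a'  n6⇒n10 (fail-walked)  emit P2@[26:28]
[29] read 'b'  n10⇒n15 (fail-walked)  emit P4@[29:29]
[30] read 'a'  n15⇒n18
[31] read 'c'  n18⇒n19  emit P1@[30:31]
[32] read 'c'  n19⇒n2 (fail-walked)
[33] read 'a'  n2⇒n16
[34] read 'c'  n16⇒n17  emit P1@[33:34],P5@[31:34]
[35] read 'b'  n17⇒n9 (fail-walked)  emit P4@[35:35]
[36] read 'c'  n9⇒n1 (fail-walked)
[37] read 'b'  n1⇒n9  emit P4@[37:37]
[38] read 'a'  n9⇒n10  emit P2@[36:38]
[39] read 'c'  n10⇒n19 (fail-walked)  emit P1@[38:39]
[40] read 'a'  n19⇒n11 (fail-walked)
[41] read 'a'  n11⇒n7 (fail-walked)
[42] read 'c'  n7⇒n8  emit P1@[41:42]

Result: [[0,4],[3,1],[7,1],[7,5],[9,4],[13,1],[13,5],[16,4],[19,1],[20,4],[21,2],[22,1],[24,4],[25,2],[26,1],[27,0],[27,4],[27,6],[28,2],[29,4],[31,1],[34,1],[34,5],[35,4],[37,4],[38,2],[39,1],[42,1]]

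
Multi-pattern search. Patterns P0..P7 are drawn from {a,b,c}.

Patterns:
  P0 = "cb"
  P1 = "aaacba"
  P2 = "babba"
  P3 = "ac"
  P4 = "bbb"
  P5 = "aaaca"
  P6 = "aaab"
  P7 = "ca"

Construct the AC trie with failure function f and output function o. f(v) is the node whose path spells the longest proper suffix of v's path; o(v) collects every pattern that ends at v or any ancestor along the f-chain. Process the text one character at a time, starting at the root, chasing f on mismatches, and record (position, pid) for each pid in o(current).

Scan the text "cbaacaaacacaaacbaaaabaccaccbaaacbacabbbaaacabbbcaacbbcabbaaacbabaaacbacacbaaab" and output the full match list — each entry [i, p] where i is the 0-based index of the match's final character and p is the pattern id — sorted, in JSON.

Build:
Trie nodes:
  n0 'ε': a→3 b→9 c→1
  n1 'c': a→19 b→2
  n2 'cb': ·  ←P0
  n3 'a': a→4 c→14
  n4 'aa': a→5
  n5 'aaa': b→18 c→6
  n6 'aaac': a→17 b→7
  n7 'aaacb': a→8
  n8 'aaacba': ·  ←P1
  n9 'b': a→10 b→15
  n10 'ba': b→11
  n11 'bab': b→12
  n12 'babb': a→13
  n13 'babba': ·  ←P2
  n14 'ac': ·  ←P3
  n15 'bb': b→16
  n16 'bbb': ·  ←P4
  n17 'aaaca': ·  ←P5
  n18 'aaab': ·  ←P6
  n19 'ca': ·  ←P7

Failure links (BFS by depth):
  fail(1) 'c': from fail(0)=0 chase 'c': 0 ⇒ 0;  out=∅∪out(0)=∅
  fail(3) 'a': from fail(0)=0 chase 'a': 0 ⇒ 0;  out=∅∪out(0)=∅
  fail(9) 'b': from fail(0)=0 chase 'b': 0 ⇒ 0;  out=∅∪out(0)=∅
  fail(2) 'cb': from fail(1)=0 chase 'b': 0 ⇒ 9;  out={0}∪out(9)={0}
  fail(4) 'aa': from fail(3)=0 chase 'a': 0 ⇒ 3;  out=∅∪out(3)=∅
  fail(10) 'ba': from fail(9)=0 chase 'a': 0 ⇒ 3;  out=∅∪out(3)=∅
  fail(14) 'ac': from fail(3)=0 chase 'c': 0 ⇒ 1;  out={3}∪out(1)={3}
  fail(15) 'bb': from fail(9)=0 chase 'b': 0 ⇒ 9;  out=∅∪out(9)=∅
  fail(19) 'ca': from fail(1)=0 chase 'a': 0 ⇒ 3;  out={7}∪out(3)={7}
  fail(5) 'aaa': from fail(4)=3 chase 'a': 3 ⇒ 4;  out=∅∪out(4)=∅
  fail(11) 'bab': from fail(10)=3 chase 'b': 3→0 ⇒ 9;  out=∅∪out(9)=∅
  fail(16) 'bbb': from fail(15)=9 chase 'b': 9 ⇒ 15;  out={4}∪out(15)={4}
  fail(6) 'aaac': from fail(5)=4 chase 'c': 4→3 ⇒ 14;  out=∅∪out(14)={3}
  fail(12) 'babb': from fail(11)=9 chase 'b': 9 ⇒ 15;  out=∅∪out(15)=∅
  fail(18) 'aaab': from fail(5)=4 chase 'b': 4→3→0 ⇒ 9;  out={6}∪out(9)={6}
  fail(7) 'aaacb': from fail(6)=14 chase 'b': 14→1 ⇒ 2;  out=∅∪out(2)={0}
  fail(13) 'babba': from fail(12)=15 chase 'a': 15→9 ⇒ 10;  out={2}∪out(10)={2}
  fail(17) 'aaaca': from fail(6)=14 chase 'a': 14→1 ⇒ 19;  out={5}∪out(19)={5,7}
  fail(8) 'aaacba': from fail(7)=2 chase 'a': 2→9 ⇒ 10;  out={1}∪out(10)={1}

Scan:
[0] read 'c'  n0⇒n1
[1] read 'b'  n1⇒n2  emit P0@[0:1]
[2] read 'a'  n2⇒n10 ·f
[3] read 'a'  n10⇒n4 ·f
[4] read 'c'  n4⇒n14 ·f  emit P3@[3:4]
[5] read 'a'  n14⇒n19 ·f  emit P7@[4:5]
[6] read 'a'  n19⇒n4 ·f
[7] read 'a'  n4⇒n5
[8] read 'c'  n5⇒n6  emit P3@[7:8]
[9] read 'a'  n6⇒n17  emit P5@[5:9],P7@[8:9]
[10] read 'c'  n17⇒n14 ·f  emit P3@[9:10]
[11] read 'a'  n14⇒n19 ·f  emit P7@[10:11]
[12] read 'a'  n19⇒n4 ·f
[13] read 'a'  n4⇒n5
[14] read 'c'  n5⇒n6  emit P3@[13:14]
[15] read 'b'  n6⇒n7  emit P0@[14:15]
[16] read 'a'  n7⇒n8  emit P1@[11:16]
[17] read 'a'  n8⇒n4 ·f
[18] read 'a'  n4⇒n5
[19] read 'a'  n5⇒n5 ·f
[20] read 'b'  n5⇒n18  emit P6@[17:20]
[21] read 'a'  n18⇒n10 ·f
[22] read 'c'  n10⇒n14 ·f  emit P3@[21:22]
[23] read 'c'  n14⇒n1 ·f
[24] read 'a'  n1⇒n19  emit P7@[23:24]
[25] read 'c'  n19⇒n14 ·f  emit P3@[24:25]
[26] read 'c'  n14⇒n1 ·f
[27] read 'b'  n1⇒n2  emit P0@[26:27]
[28] read 'a'  n2⇒n10 ·f
[29] read 'a'  n10⇒n4 ·f
[30] read 'a'  n4⇒n5
[31] read 'c'  n5⇒n6  emit P3@[30:31]
[32] read 'b'  n6⇒n7  emit P0@[31:32]
[33] read 'a'  n7⇒n8  emit P1@[28:33]
[34] read 'c'  n8⇒n14 ·f  emit P3@[33:34]
[35] read 'a'  n14⇒n19 ·f  emit P7@[34:35]
[36] read 'b'  n19⇒n9 ·f
[37] read 'b'  n9⇒n15
[38] read 'b'  n15⇒n16  emit P4@[36:38]
[39] read 'a'  n16⇒n10 ·f
[40] read 'a'  n10⇒n4 ·f
[41] read 'a'  n4⇒n5
[42] read 'c'  n5⇒n6  emit P3@[41:42]
[43] read 'a'  n6⇒n17  emit P5@[39:43],P7@[42:43]
[44] read 'b'  n17⇒n9 ·f
[45] read 'b'  n9⇒n15
[46] read 'b'  n15⇒n16  emit P4@[44:46]
[47] read 'c'  n16⇒n1 ·f
[48] read 'a'  n1⇒n19  emit P7@[47:48]
[49] read 'a'  n19⇒n4 ·f
[50] read 'c'  n4⇒n14 ·f  emit P3@[49:50]
[51] read 'b'  n14⇒n2 ·f  emit P0@[50:51]
[52] read 'b'  n2⇒n15 ·f
[53] read 'c'  n15⇒n1 ·f
[54] read 'a'  n1⇒n19  emit P7@[53:54]
[55] read 'b'  n19⇒n9 ·f
[56] read 'b'  n9⇒n15
[57] read 'a'  n15⇒n10 ·f
[58] read 'a'  n10⇒n4 ·f
[59] read 'a'  n4⇒n5
[60] read 'c'  n5⇒n6  emit P3@[59:60]
[61] read 'b'  n6⇒n7  emit P0@[60:61]
[62] read 'a'  n7⇒n8  emit P1@[57:62]
[63] read 'b'  n8⇒n11 ·f
[64] read 'a'  n11⇒n10 ·f
[65] read 'a'  n10⇒n4 ·f
[66] read 'a'  n4⇒n5
[67] read 'c'  n5⇒n6  emit P3@[66:67]
[68] read 'b'  n6⇒n7  emit P0@[67:68]
[69] read 'a'  n7⇒n8  emit P1@[64:69]
[70] read 'c'  n8⇒n14 ·f  emit P3@[69:70]
[71] read 'a'  n14⇒n19 ·f  emit P7@[70:71]
[72] read 'c'  n19⇒n14 ·f  emit P3@[71:72]
[73] read 'b'  n14⇒n2 ·f  emit P0@[72:73]
[74] read 'a'  n2⇒n10 ·f
[75] read 'a'  n10⇒n4 ·f
[76] read 'a'  n4⇒n5
[77] read 'b'  n5⇒n18  emit P6@[74:77]

Matches: [[1,0],[4,3],[5,7],[8,3],[9,5],[9,7],[10,3],[11,7],[14,3],[15,0],[16,1],[20,6],[22,3],[24,7],[25,3],[27,0],[31,3],[32,0],[33,1],[34,3],[35,7],[38,4],[42,3],[43,5],[43,7],[46,4],[48,7],[50,3],[51,0],[54,7],[60,3],[61,0],[62,1],[67,3],[68,0],[69,1],[70,3],[71,7],[72,3],[73,0],[77,6]]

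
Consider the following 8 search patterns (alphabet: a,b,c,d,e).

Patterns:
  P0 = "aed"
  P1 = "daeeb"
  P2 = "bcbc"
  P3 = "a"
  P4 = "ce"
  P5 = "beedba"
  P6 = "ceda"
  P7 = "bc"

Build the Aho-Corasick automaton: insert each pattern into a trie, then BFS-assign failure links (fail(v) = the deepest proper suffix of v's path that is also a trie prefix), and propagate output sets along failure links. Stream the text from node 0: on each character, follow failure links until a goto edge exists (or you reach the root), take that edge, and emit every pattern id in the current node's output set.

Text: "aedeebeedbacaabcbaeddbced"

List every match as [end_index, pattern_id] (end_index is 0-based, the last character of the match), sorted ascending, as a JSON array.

Construct AC machine:
Trie nodes:
  n0 'ε': a→1 b→9 c→13 d→4
  n1 'a': e→2  ←P3
  n2 'ae': d→3
  n3 'aed': ·  ←P0
  n4 'd': a→5
  n5 'da': e→6
  n6 'dae': e→7
  n7 'daee': b→8
  n8 'daeeb': ·  ←P1
  n9 'b': c→10 e→15
  n10 'bc': b→11  ←P7
  n11 'bcb': c→12
  n12 'bcbc': ·  ←P2
  n13 'c': e→14
  n14 'ce': d→20  ←P4
  n15 'be': e→16
  n16 'bee': d→17
  n17 'beed': b→18
  n18 'beedb': a→19
  n19 'beedba': ·  ←P5
  n20 'ced': a→21
  n21 'ceda': ·  ←P6

Failure links (BFS by depth):
  n1('a'): parent n0 fail=0; on 'a' 0 → fail=0;  out {3}∪∅={3}
  n4('d'): parent n0 fail=0; on 'd' 0 → fail=0;  out ∅∪∅=∅
  n9('b'): parent n0 fail=0; on 'b' 0 → fail=0;  out ∅∪∅=∅
  n13('c'): parent n0 fail=0; on 'c' 0 → fail=0;  out ∅∪∅=∅
  n2('ae'): parent n1 fail=0; on 'e' 0 → fail=0;  out ∅∪∅=∅
  n5('da'): parent n4 fail=0; on 'a' 0 → fail=1;  out ∅∪{3}={3}
  n10('bc'): parent n9 fail=0; on 'c' 0 → fail=13;  out {7}∪∅={7}
  n14('ce'): parent n13 fail=0; on 'e' 0 → fail=0;  out {4}∪∅={4}
  n15('be'): parent n9 fail=0; on 'e' 0 → fail=0;  out ∅∪∅=∅
  n3('aed'): parent n2 fail=0; on 'd' 0 → fail=4;  out {0}∪∅={0}
  n6('dae'): parent n5 fail=1; on 'e' 1 → fail=2;  out ∅∪∅=∅
  n11('bcb'): parent n10 fail=13; on 'b' 13→0 → fail=9;  out ∅∪∅=∅
  n16('bee'): parent n15 fail=0; on 'e' 0 → fail=0;  out ∅∪∅=∅
  n20('ced'): parent n14 fail=0; on 'd' 0 → fail=4;  out ∅∪∅=∅
  n7('daee'): parent n6 fail=2; on 'e' 2→0 → fail=0;  out ∅∪∅=∅
  n12('bcbc'): parent n11 fail=9; on 'c' 9 → fail=10;  out {2}∪{7}={2,7}
  n17('beed'): parent n16 fail=0; on 'd' 0 → fail=4;  out ∅∪∅=∅
  n21('ceda'): parent n20 fail=4; on 'a' 4 → fail=5;  out {6}∪{3}={3,6}
  n8('daeeb'): parent n7 fail=0; on 'b' 0 → fail=9;  out {1}∪∅={1}
  n18('beedb'): parent n17 fail=4; on 'b' 4→0 → fail=9;  out ∅∪∅=∅
  n19('beedba'): parent n18 fail=9; on 'a' 9→0 → fail=1;  out {5}∪{3}={3,5}

Text stream:
[0] read 'a'  n0⇒n1  ** P3@[0:0]
[1] read 'e'  n1⇒n2
[2] read 'd'  n2⇒n3  ** P0@[0:2]
[3] read 'e'  n3⇒n0 (fail-walked)
[4] read 'e'  n0⇒n0
[5] read 'b'  n0⇒n9
[6] read 'e'  n9⇒n15
[7] read 'e'  n15⇒n16
[8] read 'd'  n16⇒n17
[9] read 'b'  n17⇒n18
[10] read 'a'  n18⇒n19  ** P3@[10:10],P5@[5:10]
[11] read 'c'  n19⇒n13 (fail-walked)
[12] read 'a'  n13⇒n1 (fail-walked)  ** P3@[12:12]
[13] read 'a'  n1⇒n1 (fail-walked)  ** P3@[13:13]
[14] read 'b'  n1⇒n9 (fail-walked)
[15] read 'c'  n9⇒n10  ** P7@[14:15]
[16] read 'b'  n10⇒n11
[17] read 'a'  n11⇒n1 (fail-walked)  ** P3@[17:17]
[18] read 'e'  n1⇒n2
[19] read 'd'  n2⇒n3  ** P0@[17:19]
[20] read 'd'  n3⇒n4 (fail-walked)
[21] read 'b'  n4⇒n9 (fail-walked)
[22] read 'c'  n9⇒n10  ** P7@[21:22]
[23] read 'e'  n10⇒n14 (fail-walked)  ** P4@[22:23]
[24] read 'd'  n14⇒n20

All matches (sorted): [[0,3],[2,0],[10,3],[10,5],[12,3],[13,3],[15,7],[17,3],[19,0],[22,7],[23,4]]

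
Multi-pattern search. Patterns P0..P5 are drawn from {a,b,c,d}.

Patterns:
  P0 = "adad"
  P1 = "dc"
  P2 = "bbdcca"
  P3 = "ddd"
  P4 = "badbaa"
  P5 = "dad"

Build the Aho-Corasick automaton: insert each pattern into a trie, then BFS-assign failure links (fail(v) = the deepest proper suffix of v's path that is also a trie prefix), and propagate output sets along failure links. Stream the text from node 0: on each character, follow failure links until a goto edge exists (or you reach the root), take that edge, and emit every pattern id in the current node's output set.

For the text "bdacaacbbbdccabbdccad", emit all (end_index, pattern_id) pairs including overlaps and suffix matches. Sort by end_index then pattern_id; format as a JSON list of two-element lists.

Build:
Trie (insert patterns):
  n0 'ε': a→1 b→7 d→5
  n1 'a': d→2
  n2 'ad': a→3
  n3 'ada': d→4
  n4 'adad': ·  [P0 ends]
  n5 'd': a→20 c→6 d→13
  n6 'dc': ·  [P1 ends]
  n7 'b': a→15 b→8
  n8 'bb': d→9
  n9 'bbd': c→10
  n10 'bbdc': c→11
  n11 'bbdcc': a→12
  n12 'bbdcca': ·  [P2 ends]
  n13 'dd': d→14
  n14 'ddd': ·  [P3 ends]
  n15 'ba': d→16
  n16 'bad': b→17
  n17 'badb': a→18
  n18 'badba': a→19
  n19 'badbaa': ·  [P4 ends]
  n20 'da': d→21
  n21 'dad': ·  [P5 ends]

Failure links (BFS by depth):
  n1('a'): parent n0 fail=0; on 'a' 0 → fail=0;  out ∅∪∅=∅
  n5('d'): parent n0 fail=0; on 'd' 0 → fail=0;  out ∅∪∅=∅
  n7('b'): parent n0 fail=0; on 'b' 0 → fail=0;  out ∅∪∅=∅
  n2('ad'): parent n1 fail=0; on 'd' 0 → fail=5;  out ∅∪∅=∅
  n6('dc'): parent n5 fail=0; on 'c' 0 → fail=0;  out {1}∪∅={1}
  n8('bb'): parent n7 fail=0; on 'b' 0 → fail=7;  out ∅∪∅=∅
  n13('dd'): parent n5 fail=0; on 'd' 0 → fail=5;  out ∅∪∅=∅
  n15('ba'): parent n7 fail=0; on 'a' 0 → fail=1;  out ∅∪∅=∅
  n20('da'): parent n5 fail=0; on 'a' 0 → fail=1;  out ∅∪∅=∅
  n3('ada'): parent n2 fail=5; on 'a' 5 → fail=20;  out ∅∪∅=∅
  n9('bbd'): parent n8 fail=7; on 'd' 7→0 → fail=5;  out ∅∪∅=∅
  n14('ddd'): parent n13 fail=5; on 'd' 5 → fail=13;  out {3}∪∅={3}
  n16('bad'): parent n15 fail=1; on 'd' 1 → fail=2;  out ∅∪∅=∅
  n21('dad'): parent n20 fail=1; on 'd' 1 → fail=2;  out {5}∪∅={5}
  n4('adad'): parent n3 fail=20; on 'd' 20 → fail=21;  out {0}∪{5}={0,5}
  n10('bbdc'): parent n9 fail=5; on 'c' 5 → fail=6;  out ∅∪{1}={1}
  n17('badb'): parent n16 fail=2; on 'b' 2→5→0 → fail=7;  out ∅∪∅=∅
  n11('bbdcc'): parent n10 fail=6; on 'c' 6→0 → fail=0;  out ∅∪∅=∅
  n18('badba'): parent n17 fail=7; on 'a' 7 → fail=15;  out ∅∪∅=∅
  n12('bbdcca'): parent n11 fail=0; on 'a' 0 → fail=1;  out {2}∪∅={2}
  n19('badbaa'): parent n18 fail=15; on 'a' 15→1→0 → fail=1;  out {4}∪∅={4}

Text stream:
pos 0 'b': at 7
pos 1 'd': at 5 (fail-walked)
pos 2 'a': at 20
pos 3 'c': at 0 (fail-walked)
pos 4 'a': at 1
pos 5 'a': at 1 (fail-walked)
pos 6 'c': at 0 (fail-walked)
pos 7 'b': at 7
pos 8 'b': at 8
pos 9 'b': at 8 (fail-walked)
pos 10 'd': at 9
pos 11 'c': at 10  ** P1@[10:11]
pos 12 'c': at 11
pos 13 'a': at 12  ** P2@[8:13]
pos 14 'b': at 7 (fail-walked)
pos 15 'b': at 8
pos 16 'd': at 9
pos 17 'c': at 10  ** P1@[16:17]
pos 18 'c': at 11
pos 19 'a': at 12  ** P2@[14:19]
pos 20 'd': at 2 (fail-walked)

Matches: [[11,1],[13,2],[17,1],[19,2]]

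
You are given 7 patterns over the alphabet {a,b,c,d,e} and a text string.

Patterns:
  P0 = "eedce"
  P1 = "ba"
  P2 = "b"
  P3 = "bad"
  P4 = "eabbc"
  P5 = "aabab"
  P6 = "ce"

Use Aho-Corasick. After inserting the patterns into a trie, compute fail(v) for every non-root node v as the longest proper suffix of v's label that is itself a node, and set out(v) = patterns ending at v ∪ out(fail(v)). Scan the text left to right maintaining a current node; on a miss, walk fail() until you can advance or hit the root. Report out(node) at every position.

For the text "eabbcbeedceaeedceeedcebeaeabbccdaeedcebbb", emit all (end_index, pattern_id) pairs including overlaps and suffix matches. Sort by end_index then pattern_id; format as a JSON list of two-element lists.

Build:
Trie nodes:
  0='ε' goto a→13 b→6 c→18 e→1
  1='e' goto a→9 e→2
  2='ee' goto d→3
  3='eed' goto c→4
  4='eedc' goto e→5
  5='eedce' goto ·  [P0 ends]
  6='b' goto a→7  [P2 ends]
  7='ba' goto d→8  [P1 ends]
  8='bad' goto ·  [P3 ends]
  9='ea' goto b→10
  10='eab' goto b→11
  11='eabb' goto c→12
  12='eabbc' goto ·  [P4 ends]
  13='a' goto a→14
  14='aa' goto b→15
  15='aab' goto a→16
  16='aaba' goto b→17
  17='aabab' goto ·  [P5 ends]
  18='c' goto e→19
  19='ce' goto ·  [P6 ends]

Failure links (BFS by depth):
  fail(1) 'e': from fail(0)=0 chase 'e': 0 ⇒ 0;  out=∅∪out(0)=∅
  fail(6) 'b': from fail(0)=0 chase 'b': 0 ⇒ 0;  out={2}∪out(0)={2}
  fail(13) 'a': from fail(0)=0 chase 'a': 0 ⇒ 0;  out=∅∪out(0)=∅
  fail(18) 'c': from fail(0)=0 chase 'c': 0 ⇒ 0;  out=∅∪out(0)=∅
  fail(2) 'ee': from fail(1)=0 chase 'e': 0 ⇒ 1;  out=∅∪out(1)=∅
  fail(7) 'ba': from fail(6)=0 chase 'a': 0 ⇒ 13;  out={1}∪out(13)={1}
  fail(9) 'ea': from fail(1)=0 chase 'a': 0 ⇒ 13;  out=∅∪out(13)=∅
  fail(14) 'aa': from fail(13)=0 chase 'a': 0 ⇒ 13;  out=∅∪out(13)=∅
  fail(19) 'ce': from fail(18)=0 chase 'e': 0 ⇒ 1;  out={6}∪out(1)={6}
  fail(3) 'eed': from fail(2)=1 chase 'd': 1→0 ⇒ 0;  out=∅∪out(0)=∅
  fail(8) 'bad': from fail(7)=13 chase 'd': 13→0 ⇒ 0;  out={3}∪out(0)={3}
  fail(10) 'eab': from fail(9)=13 chase 'b': 13→0 ⇒ 6;  out=∅∪out(6)={2}
  fail(15) 'aab': from fail(14)=13 chase 'b': 13→0 ⇒ 6;  out=∅∪out(6)={2}
  fail(4) 'eedc': from fail(3)=0 chase 'c': 0 ⇒ 18;  out=∅∪out(18)=∅
  fail(11) 'eabb': from fail(10)=6 chase 'b': 6→0 ⇒ 6;  out=∅∪out(6)={2}
  fail(16) 'aaba': from fail(15)=6 chase 'a': 6 ⇒ 7;  out=∅∪out(7)={1}
  fail(5) 'eedce': from fail(4)=18 chase 'e': 18 ⇒ 19;  out={0}∪out(19)={0,6}
  fail(12) 'eabbc': from fail(11)=6 chase 'c': 6→0 ⇒ 18;  out={4}∪out(18)={4}
  fail(17) 'aabab': from fail(16)=7 chase 'b': 7→13→0 ⇒ 6;  out={5}∪out(6)={2,5}

Scan:
pos 0 'e': at 1
pos 1 'a': at 9
pos 2 'b': at 10  ** P2@[2:2]
pos 3 'b': at 11  ** P2@[3:3]
pos 4 'c': at 12  ** P4@[0:4]
pos 5 'b': at 6 (via fail)  ** P2@[5:5]
pos 6 'e': at 1 (via fail)
pos 7 'e': at 2
pos 8 'd': at 3
pos 9 'c': at 4
pos 10 'e': at 5  ** P0@[6:10],P6@[9:10]
pos 11 'a': at 9 (via fail)
pos 12 'e': at 1 (via fail)
pos 13 'e': at 2
pos 14 'd': at 3
pos 15 'c': at 4
pos 16 'e': at 5  ** P0@[12:16],P6@[15:16]
pos 17 'e': at 2 (via fail)
pos 18 'e': at 2 (via fail)
pos 19 'd': at 3
pos 20 'c': at 4
pos 21 'e': at 5  ** P0@[17:21],P6@[20:21]
pos 22 'b': at 6 (via fail)  ** P2@[22:22]
pos 23 'e': at 1 (via fail)
pos 24 'a': at 9
pos 25 'e': at 1 (via fail)
pos 26 'a': at 9
pos 27 'b': at 10  ** P2@[27:27]
pos 28 'b': at 11  ** P2@[28:28]
pos 29 'c': at 12  ** P4@[25:29]
pos 30 'c': at 18 (via fail)
pos 31 'd': at 0 (via fail)
pos 32 'a': at 13
pos 33 'e': at 1 (via fail)
pos 34 'e': at 2
pos 35 'd': at 3
pos 36 'c': at 4
pos 37 'e': at 5  ** P0@[33:37],P6@[36:37]
pos 38 'b': at 6 (via fail)  ** P2@[38:38]
pos 39 'b': at 6 (via fail)  ** P2@[39:39]
pos 40 'b': at 6 (via fail)  ** P2@[40:40]

All matches (sorted): [[2,2],[3,2],[4,4],[5,2],[10,0],[10,6],[16,0],[16,6],[21,0],[21,6],[22,2],[27,2],[28,2],[29,4],[37,0],[37,6],[38,2],[39,2],[40,2]]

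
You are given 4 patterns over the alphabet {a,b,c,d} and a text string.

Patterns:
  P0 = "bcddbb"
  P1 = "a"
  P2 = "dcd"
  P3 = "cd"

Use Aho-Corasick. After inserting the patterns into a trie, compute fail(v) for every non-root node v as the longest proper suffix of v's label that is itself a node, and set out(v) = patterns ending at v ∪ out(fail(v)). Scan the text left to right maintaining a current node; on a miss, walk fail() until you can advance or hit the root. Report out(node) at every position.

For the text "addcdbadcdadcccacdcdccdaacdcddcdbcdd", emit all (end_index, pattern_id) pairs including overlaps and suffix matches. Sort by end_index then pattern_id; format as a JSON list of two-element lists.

Build:
Trie (insert patterns):
  0='ε' goto a→7 b→1 c→11 d→8
  1='b' goto c→2
  2='bc' goto d→3
  3='bcd' goto d→4
  4='bcdd' goto b→5
  5='bcddb' goto b→6
  6='bcddbb' goto ·  ←P0
  7='a' goto ·  ←P1
  8='d' goto c→9
  9='dc' goto d→10
  10='dcd' goto ·  ←P2
  11='c' goto d→12
  12='cd' goto ·  ←P3

BFS fail/out derivation:
  n1('b'): parent n0 fail=0; on 'b' 0 → fail=0;  out ∅∪∅=∅
  n7('a'): parent n0 fail=0; on 'a' 0 → fail=0;  out {1}∪∅={1}
  n8('d'): parent n0 fail=0; on 'd' 0 → fail=0;  out ∅∪∅=∅
  n11('c'): parent n0 fail=0; on 'c' 0 → fail=0;  out ∅∪∅=∅
  n2('bc'): parent n1 fail=0; on 'c' 0 → fail=11;  out ∅∪∅=∅
  n9('dc'): parent n8 fail=0; on 'c' 0 → fail=11;  out ∅∪∅=∅
  n12('cd'): parent n11 fail=0; on 'd' 0 → fail=8;  out {3}∪∅={3}
  n3('bcd'): parent n2 fail=11; on 'd' 11 → fail=12;  out ∅∪{3}={3}
  n10('dcd'): parent n9 fail=11; on 'd' 11 → fail=12;  out {2}∪{3}={2,3}
  n4('bcdd'): parent n3 fail=12; on 'd' 12→8→0 → fail=8;  out ∅∪∅=∅
  n5('bcddb'): parent n4 fail=8; on 'b' 8→0 → fail=1;  out ∅∪∅=∅
  n6('bcddbb'): parent n5 fail=1; on 'b' 1→0 → fail=1;  out {0}∪∅={0}

Scan:
[0] read 'a'  n0⇒n7  emit P1@[0:0]
[1] read 'd'  n7⇒n8 ·f
[2] read 'd'  n8⇒n8 ·f
[3] read 'c'  n8⇒n9
[4] read 'd'  n9⇒n10  emit P2@[2:4],P3@[3:4]
[5] read 'b'  n10⇒n1 ·f
[6] read 'a'  n1⇒n7 ·f  emit P1@[6:6]
[7] read 'd'  n7⇒n8 ·f
[8] read 'c'  n8⇒n9
[9] read 'd'  n9⇒n10  emit P2@[7:9],P3@[8:9]
[10] read 'a'  n10⇒n7 ·f  emit P1@[10:10]
[11] read 'd'  n7⇒n8 ·f
[12] read 'c'  n8⇒n9
[13] read 'c'  n9⇒n11 ·f
[14] read 'c'  n11⇒n11 ·f
[15] read 'a'  n11⇒n7 ·f  emit P1@[15:15]
[16] read 'c'  n7⇒n11 ·f
[17] read 'd'  n11⇒n12  emit P3@[16:17]
[18] read 'c'  n12⇒n9 ·f
[19] read 'd'  n9⇒n10  emit P2@[17:19],P3@[18:19]
[20] read 'c'  n10⇒n9 ·f
[21] read 'c'  n9⇒n11 ·f
[22] read 'd'  n11⇒n12  emit P3@[21:22]
[23] read 'a'  n12⇒n7 ·f  emit P1@[23:23]
[24] read 'a'  n7⇒n7 ·f  emit P1@[24:24]
[25] read 'c'  n7⇒n11 ·f
[26] read 'd'  n11⇒n12  emit P3@[25:26]
[27] read 'c'  n12⇒n9 ·f
[28] read 'd'  n9⇒n10  emit P2@[26:28],P3@[27:28]
[29] read 'd'  n10⇒n8 ·f
[30] read 'c'  n8⇒n9
[31] read 'd'  n9⇒n10  emit P2@[29:31],P3@[30:31]
[32] read 'b'  n10⇒n1 ·f
[33] read 'c'  n1⇒n2
[34] read 'd'  n2⇒n3  emit P3@[33:34]
[35] read 'd'  n3⇒n4

Matches: [[0,1],[4,2],[4,3],[6,1],[9,2],[9,3],[10,1],[15,1],[17,3],[19,2],[19,3],[22,3],[23,1],[24,1],[26,3],[28,2],[28,3],[31,2],[31,3],[34,3]]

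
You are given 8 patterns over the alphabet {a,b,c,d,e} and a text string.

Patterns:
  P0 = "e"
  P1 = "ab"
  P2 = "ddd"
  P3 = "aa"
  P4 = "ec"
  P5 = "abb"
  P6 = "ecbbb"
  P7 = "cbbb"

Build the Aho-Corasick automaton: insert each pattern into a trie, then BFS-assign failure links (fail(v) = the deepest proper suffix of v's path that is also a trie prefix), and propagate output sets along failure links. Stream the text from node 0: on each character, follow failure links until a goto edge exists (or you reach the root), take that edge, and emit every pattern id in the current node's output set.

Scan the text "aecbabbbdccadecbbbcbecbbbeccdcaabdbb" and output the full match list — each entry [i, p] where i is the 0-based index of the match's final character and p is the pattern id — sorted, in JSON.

Build:
Trie (insert patterns):
  n0 'ε': a→2 c→13 d→4 e→1
  n1 'e': c→8  ←P0
  n2 'a': a→7 b→3
  n3 'ab': b→9  ←P1
  n4 'd': d→5
  n5 'dd': d→6
  n6 'ddd': ·  ←P2
  n7 'aa': ·  ←P3
  n8 'ec': b→10  ←P4
  n9 'abb': ·  ←P5
  n10 'ecb': b→11
  n11 'ecbb': b→12
  n12 'ecbbb': ·  ←P6
  n13 'c': b→14
  n14 'cb': b→15
  n15 'cbb': b→16
  n16 'cbbb': ·  ←P7

Failure links (BFS by depth):
  n1('e'): parent n0 fail=0; on 'e' 0 → fail=0;  out {0}∪∅={0}
  n2('a'): parent n0 fail=0; on 'a' 0 → fail=0;  out ∅∪∅=∅
  n4('d'): parent n0 fail=0; on 'd' 0 → fail=0;  out ∅∪∅=∅
  n13('c'): parent n0 fail=0; on 'c' 0 → fail=0;  out ∅∪∅=∅
  n3('ab'): parent n2 fail=0; on 'b' 0 → fail=0;  out {1}∪∅={1}
  n5('dd'): parent n4 fail=0; on 'd' 0 → fail=4;  out ∅∪∅=∅
  n7('aa'): parent n2 fail=0; on 'a' 0 → fail=2;  out {3}∪∅={3}
  n8('ec'): parent n1 fail=0; on 'c' 0 → fail=13;  out {4}∪∅={4}
  n14('cb'): parent n13 fail=0; on 'b' 0 → fail=0;  out ∅∪∅=∅
  n6('ddd'): parent n5 fail=4; on 'd' 4 → fail=5;  out {2}∪∅={2}
  n9('abb'): parent n3 fail=0; on 'b' 0 → fail=0;  out {5}∪∅={5}
  n10('ecb'): parent n8 fail=13; on 'b' 13 → fail=14;  out ∅∪∅=∅
  n15('cbb'): parent n14 fail=0; on 'b' 0 → fail=0;  out ∅∪∅=∅
  n11('ecbb'): parent n10 fail=14; on 'b' 14 → fail=15;  out ∅∪∅=∅
  n16('cbbb'): parent n15 fail=0; on 'b' 0 → fail=0;  out {7}∪∅={7}
  n12('ecbbb'): parent n11 fail=15; on 'b' 15 → fail=16;  out {6}∪{7}={6,7}

Run:
i=0 'a': node 0→2
i=1 'e': node 2→1 (via fail)  emit P0@[1:1]
i=2 'c': node 1→8  emit P4@[1:2]
i=3 'b': node 8→10
i=4 'a': node 10→2 (via fail)
i=5 'b': node 2→3  emit P1@[4:5]
i=6 'b': node 3→9  emit P5@[4:6]
i=7 'b': node 9→0 (via fail)
i=8 'd': node 0→4
i=9 'c': node 4→13 (via fail)
i=10 'c': node 13→13 (via fail)
i=11 'a': node 13→2 (via fail)
i=12 'd': node 2→4 (via fail)
i=13 'e': node 4→1 (via fail)  emit P0@[13:13]
i=14 'c': node 1→8  emit P4@[13:14]
i=15 'b': node 8→10
i=16 'b': node 10→11
i=17 'b': node 11→12  emit P6@[13:17],P7@[14:17]
i=18 'c': node 12→13 (via fail)
i=19 'b': node 13→14
i=20 'e': node 14→1 (via fail)  emit P0@[20:20]
i=21 'c': node 1→8  emit P4@[20:21]
i=22 'b': node 8→10
i=23 'b': node 10→11
i=24 'b': node 11→12  emit P6@[20:24],P7@[21:24]
i=25 'e': node 12→1 (via fail)  emit P0@[25:25]
i=26 'c': node 1→8  emit P4@[25:26]
i=27 'c': node 8→13 (via fail)
i=28 'd': node 13→4 (via fail)
i=29 'c': node 4→13 (via fail)
i=30 'a': node 13→2 (via fail)
i=31 'a': node 2→7  emit P3@[30:31]
i=32 'b': node 7→3 (via fail)  emit P1@[31:32]
i=33 'd': node 3→4 (via fail)
i=34 'b': node 4→0 (via fail)
i=35 'b': node 0→0

Result: [[1,0],[2,4],[5,1],[6,5],[13,0],[14,4],[17,6],[17,7],[20,0],[21,4],[24,6],[24,7],[25,0],[26,4],[31,3],[32,1]]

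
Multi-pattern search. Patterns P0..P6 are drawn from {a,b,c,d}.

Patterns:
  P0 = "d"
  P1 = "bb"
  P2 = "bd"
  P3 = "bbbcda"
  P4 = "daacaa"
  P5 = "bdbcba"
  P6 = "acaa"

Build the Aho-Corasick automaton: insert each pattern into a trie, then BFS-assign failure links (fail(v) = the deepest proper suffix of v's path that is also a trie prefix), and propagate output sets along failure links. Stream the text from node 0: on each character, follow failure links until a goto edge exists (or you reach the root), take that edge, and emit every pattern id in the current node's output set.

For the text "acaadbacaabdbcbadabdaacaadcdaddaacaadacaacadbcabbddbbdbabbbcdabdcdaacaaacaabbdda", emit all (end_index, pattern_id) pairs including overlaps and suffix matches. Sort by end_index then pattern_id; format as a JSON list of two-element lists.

Build automaton:
Trie (insert patterns):
  n0 'ε': a→18 b→2 d→1
  n1 'd': a→9  [P0 ends]
  n2 'b': b→3 d→4
  n3 'bb': b→5  [P1 ends]
  n4 'bd': b→14  [P2 ends]
  n5 'bbb': c→6
  n6 'bbbc': d→7
  n7 'bbbcd': a→8
  n8 'bbbcda': ·  [P3 ends]
  n9 'da': a→10
  n10 'daa': c→11
  n11 'daac': a→12
  n12 'daaca': a→13
  n13 'daacaa': ·  [P4 ends]
  n14 'bdb': c→15
  n15 'bdbc': b→16
  n16 'bdbcb': a→17
  n17 'bdbcba': ·  [P5 ends]
  n18 'a': c→19
  n19 'ac': a→20
  n20 'aca': a→21
  n21 'acaa': ·  [P6 ends]

Failure links (BFS by depth):
  n1('d'): parent n0 fail=0; on 'd' 0 → fail=0;  out {0}∪∅={0}
  n2('b'): parent n0 fail=0; on 'b' 0 → fail=0;  out ∅∪∅=∅
  n18('a'): parent n0 fail=0; on 'a' 0 → fail=0;  out ∅∪∅=∅
  n3('bb'): parent n2 fail=0; on 'b' 0 → fail=2;  out {1}∪∅={1}
  n4('bd'): parent n2 fail=0; on 'd' 0 → fail=1;  out {2}∪{0}={0,2}
  n9('da'): parent n1 fail=0; on 'a' 0 → fail=18;  out ∅∪∅=∅
  n19('ac'): parent n18 fail=0; on 'c' 0 → fail=0;  out ∅∪∅=∅
  n5('bbb'): parent n3 fail=2; on 'b' 2 → fail=3;  out ∅∪{1}={1}
  n10('daa'): parent n9 fail=18; on 'a' 18→0 → fail=18;  out ∅∪∅=∅
  n14('bdb'): parent n4 fail=1; on 'b' 1→0 → fail=2;  out ∅∪∅=∅
  n20('aca'): parent n19 fail=0; on 'a' 0 → fail=18;  out ∅∪∅=∅
  n6('bbbc'): parent n5 fail=3; on 'c' 3→2→0 → fail=0;  out ∅∪∅=∅
  n11('daac'): parent n10 fail=18; on 'c' 18 → fail=19;  out ∅∪∅=∅
  n15('bdbc'): parent n14 fail=2; on 'c' 2→0 → fail=0;  out ∅∪∅=∅
  n21('acaa'): parent n20 fail=18; on 'a' 18→0 → fail=18;  out {6}∪∅={6}
  n7('bbbcd'): parent n6 fail=0; on 'd' 0 → fail=1;  out ∅∪{0}={0}
  n12('daaca'): parent n11 fail=19; on 'a' 19 → fail=20;  out ∅∪∅=∅
  n16('bdbcb'): parent n15 fail=0; on 'b' 0 → fail=2;  out ∅∪∅=∅
  n8('bbbcda'): parent n7 fail=1; on 'a' 1 → fail=9;  out {3}∪∅={3}
  n13('daacaa'): parent n12 fail=20; on 'a' 20 → fail=21;  out {4}∪{6}={4,6}
  n17('bdbcba'): parent n16 fail=2; on 'a' 2→0 → fail=18;  out {5}∪∅={5}

Run:
i=0 'a': node 0→18
i=1 'c': node 18→19
i=2 'a': node 19→20
i=3 'a': node 20→21  emit P6@[0:3]
i=4 'd': node 21→1 (via fail)  emit P0@[4:4]
i=5 'b': node 1→2 (via fail)
i=6 'a': node 2→18 (via fail)
i=7 'c': node 18→19
i=8 'a': node 19→20
i=9 'a': node 20→21  emit P6@[6:9]
i=10 'b': node 21→2 (via fail)
i=11 'd': node 2→4  emit P0@[11:11],P2@[10:11]
i=12 'b': node 4→14
i=13 'c': node 14→15
i=14 'b': node 15→16
i=15 'a': node 16→17  emit P5@[10:15]
i=16 'd': node 17→1 (via fail)  emit P0@[16:16]
i=17 'a': node 1→9
i=18 'b': node 9→2 (via fail)
i=19 'd': node 2→4  emit P0@[19:19],P2@[18:19]
i=20 'a': node 4→9 (via fail)
i=21 'a': node 9→10
i=22 'c': node 10→11
i=23 'a': node 11→12
i=24 'a': node 12→13  emit P4@[19:24],P6@[21:24]
i=25 'd': node 13→1 (via fail)  emit P0@[25:25]
i=26 'c': node 1→0 (via fail)
i=27 'd': node 0→1  emit P0@[27:27]
i=28 'a': node 1→9
i=29 'd': node 9→1 (via fail)  emit P0@[29:29]
i=30 'd': node 1→1 (via fail)  emit P0@[30:30]
i=31 'a': node 1→9
i=32 'a': node 9→10
i=33 'c': node 10→11
i=34 'a': node 11→12
i=35 'a': node 12→13  emit P4@[30:35],P6@[32:35]
i=36 'd': node 13→1 (via fail)  emit P0@[36:36]
i=37 'a': node 1→9
i=38 'c': node 9→19 (via fail)
i=39 'a': node 19→20
i=40 'a': node 20→21  emit P6@[37:40]
i=41 'c': node 21→19 (via fail)
i=42 'a': node 19→20
i=43 'd': node 20→1 (via fail)  emit P0@[43:43]
i=44 'b': node 1→2 (via fail)
i=45 'c': node 2→0 (via fail)
i=46 'a': node 0→18
i=47 'b': node 18→2 (via fail)
i=48 'b': node 2→3  emit P1@[47:48]
i=49 'd': node 3→4 (via fail)  emit P0@[49:49],P2@[48:49]
i=50 'd': node 4→1 (via fail)  emit P0@[50:50]
i=51 'b': node 1→2 (via fail)
i=52 'b': node 2→3  emit P1@[51:52]
i=53 'd': node 3→4 (via fail)  emit P0@[53:53],P2@[52:53]
i=54 'b': node 4→14
i=55 'a': node 14→18 (via fail)
i=56 'b': node 18→2 (via fail)
i=57 'b': node 2→3  emit P1@[56:57]
i=58 'b': node 3→5  emit P1@[57:58]
i=59 'c': node 5→6
i=60 'd': node 6→7  emit P0@[60:60]
i=61 'a': node 7→8  emit P3@[56:61]
i=62 'b': node 8→2 (via fail)
i=63 'd': node 2→4  emit P0@[63:63],P2@[62:63]
i=64 'c': node 4→0 (via fail)
i=65 'd': node 0→1  emit P0@[65:65]
i=66 'a': node 1→9
i=67 'a': node 9→10
i=68 'c': node 10→11
i=69 'a': node 11→12
i=70 'a': node 12→13  emit P4@[65:70],P6@[67:70]
i=71 'a': node 13→18 (via fail)
i=72 'c': node 18→19
i=73 'a': node 19→20
i=74 'a': node 20→21  emit P6@[71:74]
i=75 'b': node 21→2 (via fail)
i=76 'b': node 2→3  emit P1@[75:76]
i=77 'd': node 3→4 (via fail)  emit P0@[77:77],P2@[76:77]
i=78 'd': node 4→1 (via fail)  emit P0@[78:78]
i=79 'a': node 1→9

Matches: [[3,6],[4,0],[9,6],[11,0],[11,2],[15,5],[16,0],[19,0],[19,2],[24,4],[24,6],[25,0],[27,0],[29,0],[30,0],[35,4],[35,6],[36,0],[40,6],[43,0],[48,1],[49,0],[49,2],[50,0],[52,1],[53,0],[53,2],[57,1],[58,1],[60,0],[61,3],[63,0],[63,2],[65,0],[70,4],[70,6],[74,6],[76,1],[77,0],[77,2],[78,0]]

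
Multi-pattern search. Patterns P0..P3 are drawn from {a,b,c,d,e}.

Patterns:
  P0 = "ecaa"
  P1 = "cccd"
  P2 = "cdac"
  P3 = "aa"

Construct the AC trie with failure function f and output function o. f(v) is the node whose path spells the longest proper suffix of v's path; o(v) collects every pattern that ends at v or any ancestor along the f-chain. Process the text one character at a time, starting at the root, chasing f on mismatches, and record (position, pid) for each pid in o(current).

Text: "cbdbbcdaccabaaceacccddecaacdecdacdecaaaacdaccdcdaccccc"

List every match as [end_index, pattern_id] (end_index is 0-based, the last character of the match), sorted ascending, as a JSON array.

Build automaton:
Trie nodes:
  n0 'ε': a→12 c→5 e→1
  n1 'e': c→2
  n2 'ec': a→3
  n3 'eca': a→4
  n4 'ecaa': ·  [P0 ends]
  n5 'c': c→6 d→9
  n6 'cc': c→7
  n7 'ccc': d→8
  n8 'cccd': ·  [P1 ends]
  n9 'cd': a→10
  n10 'cda': c→11
  n11 'cdac': ·  [P2 ends]
  n12 'a': a→13
  n13 'aa': ·  [P3 ends]

Failure links (BFS by depth):
  n1('e'): parent n0 fail=0; on 'e' 0 → fail=0;  out ∅∪∅=∅
  n5('c'): parent n0 fail=0; on 'c' 0 → fail=0;  out ∅∪∅=∅
  n12('a'): parent n0 fail=0; on 'a' 0 → fail=0;  out ∅∪∅=∅
  n2('ec'): parent n1 fail=0; on 'c' 0 → fail=5;  out ∅∪∅=∅
  n6('cc'): parent n5 fail=0; on 'c' 0 → fail=5;  out ∅∪∅=∅
  n9('cd'): parent n5 fail=0; on 'd' 0 → fail=0;  out ∅∪∅=∅
  n13('aa'): parent n12 fail=0; on 'a' 0 → fail=12;  out {3}∪∅={3}
  n3('eca'): parent n2 fail=5; on 'a' 5→0 → fail=12;  out ∅∪∅=∅
  n7('ccc'): parent n6 fail=5; on 'c' 5 → fail=6;  out ∅∪∅=∅
  n10('cda'): parent n9 fail=0; on 'a' 0 → fail=12;  out ∅∪∅=∅
  n4('ecaa'): parent n3 fail=12; on 'a' 12 → fail=13;  out {0}∪{3}={0,3}
  n8('cccd'): parent n7 fail=6; on 'd' 6→5 → fail=9;  out {1}∪∅={1}
  n11('cdac'): parent n10 fail=12; on 'c' 12→0 → fail=5;  out {2}∪∅={2}

Scan:
i=0 'c': node 0→5
i=1 'b': node 5→0 ·f
i=2 'd': node 0→0
i=3 'b': node 0→0
i=4 'b': node 0→0
i=5 'c': node 0→5
i=6 'd': node 5→9
i=7 'a': node 9→10
i=8 'c': node 10→11  ** P2@[5:8]
i=9 'c': node 11→6 ·f
i=10 'a': node 6→12 ·f
i=11 'b': node 12→0 ·f
i=12 'a': node 0→12
i=13 'a': node 12→13  ** P3@[12:13]
i=14 'c': node 13→5 ·f
i=15 'e': node 5→1 ·f
i=16 'a': node 1→12 ·f
i=17 'c': node 12→5 ·f
i=18 'c': node 5→6
i=19 'c': node 6→7
i=20 'd': node 7→8  ** P1@[17:20]
i=21 'd': node 8→0 ·f
i=22 'e': node 0→1
i=23 'c': node 1→2
i=24 'a': node 2→3
i=25 'a': node 3→4  ** P0@[22:25],P3@[24:25]
i=26 'c': node 4→5 ·f
i=27 'd': node 5→9
i=28 'e': node 9→1 ·f
i=29 'c': node 1→2
i=30 'd': node 2→9 ·f
i=31 'a': node 9→10
i=32 'c': node 10→11  ** P2@[29:32]
i=33 'd': node 11→9 ·f
i=34 'e': node 9→1 ·f
i=35 'c': node 1→2
i=36 'a': node 2→3
i=37 'a': node 3→4  ** P0@[34:37],P3@[36:37]
i=38 'a': node 4→13 ·f  ** P3@[37:38]
i=39 'a': node 13→13 ·f  ** P3@[38:39]
i=40 'c': node 13→5 ·f
i=41 'd': node 5→9
i=42 'a': node 9→10
i=43 'c': node 10→11  ** P2@[40:43]
i=44 'c': node 11→6 ·f
i=45 'd': node 6→9 ·f
i=46 'c': node 9→5 ·f
i=47 'd': node 5→9
i=48 'a': node 9→10
i=49 'c': node 10→11  ** P2@[46:49]
i=50 'c': node 11→6 ·f
i=51 'c': node 6→7
i=52 'c': node 7→7 ·f
i=53 'c': node 7→7 ·f

All matches (sorted): [[8,2],[13,3],[20,1],[25,0],[25,3],[32,2],[37,0],[37,3],[38,3],[39,3],[43,2],[49,2]]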